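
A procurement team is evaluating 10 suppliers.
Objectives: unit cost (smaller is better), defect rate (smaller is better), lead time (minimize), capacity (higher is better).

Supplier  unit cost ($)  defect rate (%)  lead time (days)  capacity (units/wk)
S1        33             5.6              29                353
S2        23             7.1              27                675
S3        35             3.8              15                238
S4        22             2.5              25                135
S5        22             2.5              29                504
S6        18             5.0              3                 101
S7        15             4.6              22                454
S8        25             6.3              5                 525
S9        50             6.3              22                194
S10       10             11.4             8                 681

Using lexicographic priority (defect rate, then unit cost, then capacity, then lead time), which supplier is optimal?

S5

First minimize defect rate: best is 2.5, kept {S4, S5}.
Then minimize unit cost: best is 22, kept {S4, S5}.
Then maximize capacity: best is 504, kept {S5}.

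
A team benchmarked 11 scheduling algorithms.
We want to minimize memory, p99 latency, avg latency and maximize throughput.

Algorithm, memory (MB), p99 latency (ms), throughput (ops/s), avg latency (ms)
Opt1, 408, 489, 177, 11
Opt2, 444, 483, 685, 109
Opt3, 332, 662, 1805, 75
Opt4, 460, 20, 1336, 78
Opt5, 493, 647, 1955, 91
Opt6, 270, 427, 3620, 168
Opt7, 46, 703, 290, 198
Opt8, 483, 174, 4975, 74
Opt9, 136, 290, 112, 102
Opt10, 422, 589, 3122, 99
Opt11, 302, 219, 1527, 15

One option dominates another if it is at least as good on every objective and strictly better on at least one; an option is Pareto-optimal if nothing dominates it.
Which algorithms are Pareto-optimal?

Opt1, Opt3, Opt4, Opt6, Opt7, Opt8, Opt9, Opt10, Opt11

Opt1: not dominated (best avg latency).
Opt2: dominated by Opt11 (memory 302≤444, p99 latency 219≤483, throughput 1527≥685, avg latency 15≤109).
Opt3: not dominated.
Opt4: not dominated (best p99 latency).
Opt5: dominated by Opt8 (memory 483≤493, p99 latency 174≤647, throughput 4975≥1955, avg latency 74≤91).
Opt6: not dominated.
Opt7: not dominated (best memory).
Opt8: not dominated (best throughput).
Opt9: not dominated.
Opt10: not dominated.
Opt11: not dominated.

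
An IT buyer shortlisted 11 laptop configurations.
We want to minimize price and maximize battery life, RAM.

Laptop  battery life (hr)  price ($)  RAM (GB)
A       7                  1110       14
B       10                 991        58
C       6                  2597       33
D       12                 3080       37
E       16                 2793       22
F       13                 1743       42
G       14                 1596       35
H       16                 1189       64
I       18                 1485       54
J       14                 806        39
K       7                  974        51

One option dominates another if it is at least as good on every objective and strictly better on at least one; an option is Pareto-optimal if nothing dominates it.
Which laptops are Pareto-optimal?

B, H, I, J, K

A: dominated by B (battery life 10≥7, price 991≤1110, RAM 58≥14).
B: not dominated.
C: dominated by B (battery life 10≥6, price 991≤2597, RAM 58≥33).
D: dominated by F (battery life 13≥12, price 1743≤3080, RAM 42≥37).
E: dominated by H (battery life 16≥16, price 1189≤2793, RAM 64≥22).
F: dominated by H (battery life 16≥13, price 1189≤1743, RAM 64≥42).
G: dominated by H (battery life 16≥14, price 1189≤1596, RAM 64≥35).
H: not dominated (best RAM).
I: not dominated (best battery life).
J: not dominated (best price).
K: not dominated.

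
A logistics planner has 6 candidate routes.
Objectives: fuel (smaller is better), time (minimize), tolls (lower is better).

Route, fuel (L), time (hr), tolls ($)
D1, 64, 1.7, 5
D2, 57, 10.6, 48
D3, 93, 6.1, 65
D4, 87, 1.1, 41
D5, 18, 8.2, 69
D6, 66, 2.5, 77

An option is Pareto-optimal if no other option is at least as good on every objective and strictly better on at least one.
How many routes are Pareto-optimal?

4

D1: not dominated (best tolls).
D2: not dominated.
D3: dominated by D1 (fuel 64≤93, time 1.7≤6.1, tolls 5≤65).
D4: not dominated (best time).
D5: not dominated (best fuel).
D6: dominated by D1 (fuel 64≤66, time 1.7≤2.5, tolls 5≤77).
Pareto-optimal: D1, D2, D4, D5 → 4.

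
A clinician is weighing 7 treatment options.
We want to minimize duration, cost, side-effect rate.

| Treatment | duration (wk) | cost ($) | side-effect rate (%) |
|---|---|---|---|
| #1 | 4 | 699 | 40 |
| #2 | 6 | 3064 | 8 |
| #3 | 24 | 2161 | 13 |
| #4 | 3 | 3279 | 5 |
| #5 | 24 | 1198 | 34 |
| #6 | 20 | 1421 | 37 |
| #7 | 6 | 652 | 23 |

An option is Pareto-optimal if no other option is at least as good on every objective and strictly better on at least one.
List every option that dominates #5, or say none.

#7: duration 6≤24, cost 652≤1198, side-effect rate 23≤34 — dominates #5.
Others (#1, #2, #3, #4, #6) are each worse than #5 on at least one objective.

#7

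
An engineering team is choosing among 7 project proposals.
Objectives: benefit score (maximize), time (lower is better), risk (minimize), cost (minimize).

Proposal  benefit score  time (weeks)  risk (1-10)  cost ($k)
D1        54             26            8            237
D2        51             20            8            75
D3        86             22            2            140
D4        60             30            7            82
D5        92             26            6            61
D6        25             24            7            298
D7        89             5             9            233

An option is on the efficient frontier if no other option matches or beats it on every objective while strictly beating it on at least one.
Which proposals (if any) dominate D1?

D3, D5

D3: benefit score 86≥54, time 22≤26, risk 2≤8, cost 140≤237 — dominates D1.
D5: benefit score 92≥54, time 26≤26, risk 6≤8, cost 61≤237 — dominates D1.
Others (D2, D4, D6, D7) are each worse than D1 on at least one objective.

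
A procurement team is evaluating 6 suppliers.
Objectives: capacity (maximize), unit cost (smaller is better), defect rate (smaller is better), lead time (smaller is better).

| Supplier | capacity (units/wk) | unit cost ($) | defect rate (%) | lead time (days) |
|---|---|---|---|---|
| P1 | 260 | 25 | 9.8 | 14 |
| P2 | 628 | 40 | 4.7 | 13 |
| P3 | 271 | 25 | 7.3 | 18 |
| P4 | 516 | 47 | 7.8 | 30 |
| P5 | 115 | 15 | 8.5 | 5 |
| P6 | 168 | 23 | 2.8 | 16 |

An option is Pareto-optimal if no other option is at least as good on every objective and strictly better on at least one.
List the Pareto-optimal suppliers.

P1: not dominated.
P2: not dominated (best capacity).
P3: not dominated.
P4: dominated by P2 (capacity 628≥516, unit cost 40≤47, defect rate 4.7≤7.8, lead time 13≤30).
P5: not dominated (best unit cost).
P6: not dominated (best defect rate).

P1, P2, P3, P5, P6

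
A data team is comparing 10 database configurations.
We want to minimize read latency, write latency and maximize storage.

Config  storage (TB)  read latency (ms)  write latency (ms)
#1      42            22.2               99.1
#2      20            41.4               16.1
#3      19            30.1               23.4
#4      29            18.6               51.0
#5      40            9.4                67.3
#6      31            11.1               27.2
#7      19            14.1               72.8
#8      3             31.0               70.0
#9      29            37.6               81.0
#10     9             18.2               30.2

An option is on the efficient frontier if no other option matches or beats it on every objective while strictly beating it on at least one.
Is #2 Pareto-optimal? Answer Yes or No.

#1: worse on write latency (99.1 vs 16.1).
#3: worse on storage (19 vs 20).
#4: worse on write latency (51.0 vs 16.1).
#5: worse on write latency (67.3 vs 16.1).
#6: worse on write latency (27.2 vs 16.1).
#7: worse on storage (19 vs 20).
#8: worse on storage (3 vs 20).
#9: worse on write latency (81.0 vs 16.1).
#10: worse on storage (9 vs 20).
No option is at least as good as #2 on every objective and strictly better on one.

Yes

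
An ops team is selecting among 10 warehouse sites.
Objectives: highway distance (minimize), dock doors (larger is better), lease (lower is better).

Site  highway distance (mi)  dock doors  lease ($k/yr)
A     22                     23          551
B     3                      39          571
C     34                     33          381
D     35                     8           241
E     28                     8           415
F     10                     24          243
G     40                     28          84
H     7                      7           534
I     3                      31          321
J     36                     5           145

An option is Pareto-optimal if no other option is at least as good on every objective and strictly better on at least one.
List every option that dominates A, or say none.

F, I

F: highway distance 10≤22, dock doors 24≥23, lease 243≤551 — dominates A.
I: highway distance 3≤22, dock doors 31≥23, lease 321≤551 — dominates A.
Others (B, C, D, E, G, H, J) are each worse than A on at least one objective.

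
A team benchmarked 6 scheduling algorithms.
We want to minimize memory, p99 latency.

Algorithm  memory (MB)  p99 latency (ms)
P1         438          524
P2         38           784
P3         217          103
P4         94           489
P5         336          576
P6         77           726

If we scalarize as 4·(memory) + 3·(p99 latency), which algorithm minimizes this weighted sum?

P1: 4·438 + 3·524 = 3324
P2: 4·38 + 3·784 = 2504
P3: 4·217 + 3·103 = 1177
P4: 4·94 + 3·489 = 1843
P5: 4·336 + 3·576 = 3072
P6: 4·77 + 3·726 = 2486
Lowest: P3 at 1177.

P3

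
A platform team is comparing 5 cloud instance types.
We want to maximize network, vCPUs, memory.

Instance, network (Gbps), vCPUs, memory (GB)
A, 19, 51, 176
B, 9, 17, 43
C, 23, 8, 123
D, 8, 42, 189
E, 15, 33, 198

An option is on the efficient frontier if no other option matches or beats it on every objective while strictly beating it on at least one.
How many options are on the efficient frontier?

4

A: not dominated (best vCPUs).
B: dominated by A (network 19≥9, vCPUs 51≥17, memory 176≥43).
C: not dominated (best network).
D: not dominated.
E: not dominated (best memory).
Pareto-optimal: A, C, D, E → 4.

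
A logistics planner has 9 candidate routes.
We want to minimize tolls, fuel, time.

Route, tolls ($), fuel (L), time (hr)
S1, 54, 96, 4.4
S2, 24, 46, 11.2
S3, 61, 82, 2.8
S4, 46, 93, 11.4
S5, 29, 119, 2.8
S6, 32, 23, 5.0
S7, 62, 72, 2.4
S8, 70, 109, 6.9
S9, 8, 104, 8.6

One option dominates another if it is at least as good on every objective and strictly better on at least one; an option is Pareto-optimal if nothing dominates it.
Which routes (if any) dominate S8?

S1, S3, S6, S7

S1: tolls 54≤70, fuel 96≤109, time 4.4≤6.9 — dominates S8.
S3: tolls 61≤70, fuel 82≤109, time 2.8≤6.9 — dominates S8.
S6: tolls 32≤70, fuel 23≤109, time 5.0≤6.9 — dominates S8.
S7: tolls 62≤70, fuel 72≤109, time 2.4≤6.9 — dominates S8.
Others (S2, S4, S5, S9) are each worse than S8 on at least one objective.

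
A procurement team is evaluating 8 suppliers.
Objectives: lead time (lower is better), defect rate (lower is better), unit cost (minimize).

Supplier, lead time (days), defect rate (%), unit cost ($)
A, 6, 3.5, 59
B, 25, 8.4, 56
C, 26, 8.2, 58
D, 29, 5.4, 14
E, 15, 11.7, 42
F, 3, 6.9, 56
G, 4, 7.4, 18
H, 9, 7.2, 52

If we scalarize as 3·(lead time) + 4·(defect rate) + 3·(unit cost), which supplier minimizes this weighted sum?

A: 3·6 + 4·3.5 + 3·59 = 209.0
B: 3·25 + 4·8.4 + 3·56 = 276.6
C: 3·26 + 4·8.2 + 3·58 = 284.8
D: 3·29 + 4·5.4 + 3·14 = 150.6
E: 3·15 + 4·11.7 + 3·42 = 217.8
F: 3·3 + 4·6.9 + 3·56 = 204.6
G: 3·4 + 4·7.4 + 3·18 = 95.6
H: 3·9 + 4·7.2 + 3·52 = 211.8
Lowest: G at 95.6.

G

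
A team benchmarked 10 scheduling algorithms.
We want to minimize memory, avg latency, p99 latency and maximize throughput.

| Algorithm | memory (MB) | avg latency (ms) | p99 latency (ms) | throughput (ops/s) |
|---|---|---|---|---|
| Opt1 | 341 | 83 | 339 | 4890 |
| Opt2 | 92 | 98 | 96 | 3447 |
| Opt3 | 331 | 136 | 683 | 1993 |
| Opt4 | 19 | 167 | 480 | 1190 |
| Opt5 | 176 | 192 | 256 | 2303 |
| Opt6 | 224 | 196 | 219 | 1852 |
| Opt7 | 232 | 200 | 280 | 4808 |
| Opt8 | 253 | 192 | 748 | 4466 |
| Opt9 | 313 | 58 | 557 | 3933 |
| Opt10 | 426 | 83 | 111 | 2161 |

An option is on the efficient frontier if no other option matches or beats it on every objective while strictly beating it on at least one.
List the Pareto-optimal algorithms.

Opt1: not dominated (best throughput).
Opt2: not dominated (best p99 latency).
Opt3: dominated by Opt2 (memory 92≤331, avg latency 98≤136, p99 latency 96≤683, throughput 3447≥1993).
Opt4: not dominated (best memory).
Opt5: dominated by Opt2 (memory 92≤176, avg latency 98≤192, p99 latency 96≤256, throughput 3447≥2303).
Opt6: dominated by Opt2 (memory 92≤224, avg latency 98≤196, p99 latency 96≤219, throughput 3447≥1852).
Opt7: not dominated.
Opt8: not dominated.
Opt9: not dominated (best avg latency).
Opt10: not dominated.

Opt1, Opt2, Opt4, Opt7, Opt8, Opt9, Opt10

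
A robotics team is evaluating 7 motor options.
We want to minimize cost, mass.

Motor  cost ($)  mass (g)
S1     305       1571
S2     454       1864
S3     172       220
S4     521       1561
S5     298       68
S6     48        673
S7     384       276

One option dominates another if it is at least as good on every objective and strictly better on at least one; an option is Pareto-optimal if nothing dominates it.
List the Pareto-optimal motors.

S1: dominated by S3 (cost 172≤305, mass 220≤1571).
S2: dominated by S1 (cost 305≤454, mass 1571≤1864).
S3: not dominated.
S4: dominated by S3 (cost 172≤521, mass 220≤1561).
S5: not dominated (best mass).
S6: not dominated (best cost).
S7: dominated by S3 (cost 172≤384, mass 220≤276).

S3, S5, S6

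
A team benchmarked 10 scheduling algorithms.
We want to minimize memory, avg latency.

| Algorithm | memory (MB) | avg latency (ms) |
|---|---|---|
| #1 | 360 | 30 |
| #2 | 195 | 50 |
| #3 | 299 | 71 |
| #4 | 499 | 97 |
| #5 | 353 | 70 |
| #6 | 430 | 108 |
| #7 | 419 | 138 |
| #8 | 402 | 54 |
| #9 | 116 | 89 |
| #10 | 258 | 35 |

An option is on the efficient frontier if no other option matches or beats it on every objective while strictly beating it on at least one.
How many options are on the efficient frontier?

4

#1: not dominated (best avg latency).
#2: not dominated.
#3: dominated by #2 (memory 195≤299, avg latency 50≤71).
#4: dominated by #1 (memory 360≤499, avg latency 30≤97).
#5: dominated by #2 (memory 195≤353, avg latency 50≤70).
#6: dominated by #1 (memory 360≤430, avg latency 30≤108).
#7: dominated by #1 (memory 360≤419, avg latency 30≤138).
#8: dominated by #1 (memory 360≤402, avg latency 30≤54).
#9: not dominated (best memory).
#10: not dominated.
Pareto-optimal: #1, #2, #9, #10 → 4.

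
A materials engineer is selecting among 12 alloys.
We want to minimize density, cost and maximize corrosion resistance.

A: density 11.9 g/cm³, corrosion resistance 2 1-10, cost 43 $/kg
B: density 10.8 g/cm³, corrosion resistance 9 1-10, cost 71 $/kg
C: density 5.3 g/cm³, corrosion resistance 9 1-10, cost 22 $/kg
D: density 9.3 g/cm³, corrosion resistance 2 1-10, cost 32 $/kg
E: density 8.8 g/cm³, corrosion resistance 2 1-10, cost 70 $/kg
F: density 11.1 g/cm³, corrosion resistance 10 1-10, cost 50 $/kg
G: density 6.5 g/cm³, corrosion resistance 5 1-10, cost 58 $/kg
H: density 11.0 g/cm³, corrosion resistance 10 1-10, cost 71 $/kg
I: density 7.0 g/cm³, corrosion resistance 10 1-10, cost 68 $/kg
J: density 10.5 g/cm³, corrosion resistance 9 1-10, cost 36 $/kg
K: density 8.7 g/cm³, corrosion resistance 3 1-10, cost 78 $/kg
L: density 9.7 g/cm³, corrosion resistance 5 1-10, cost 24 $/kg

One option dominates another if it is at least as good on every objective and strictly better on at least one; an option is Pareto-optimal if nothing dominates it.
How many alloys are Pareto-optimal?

3

A: dominated by C (density 5.3≤11.9, corrosion resistance 9≥2, cost 22≤43).
B: dominated by C (density 5.3≤10.8, corrosion resistance 9≥9, cost 22≤71).
C: not dominated (best density).
D: dominated by C (density 5.3≤9.3, corrosion resistance 9≥2, cost 22≤32).
E: dominated by C (density 5.3≤8.8, corrosion resistance 9≥2, cost 22≤70).
F: not dominated.
G: dominated by C (density 5.3≤6.5, corrosion resistance 9≥5, cost 22≤58).
H: dominated by I (density 7.0≤11.0, corrosion resistance 10≥10, cost 68≤71).
I: not dominated.
J: dominated by C (density 5.3≤10.5, corrosion resistance 9≥9, cost 22≤36).
K: dominated by C (density 5.3≤8.7, corrosion resistance 9≥3, cost 22≤78).
L: dominated by C (density 5.3≤9.7, corrosion resistance 9≥5, cost 22≤24).
Pareto-optimal: C, F, I → 3.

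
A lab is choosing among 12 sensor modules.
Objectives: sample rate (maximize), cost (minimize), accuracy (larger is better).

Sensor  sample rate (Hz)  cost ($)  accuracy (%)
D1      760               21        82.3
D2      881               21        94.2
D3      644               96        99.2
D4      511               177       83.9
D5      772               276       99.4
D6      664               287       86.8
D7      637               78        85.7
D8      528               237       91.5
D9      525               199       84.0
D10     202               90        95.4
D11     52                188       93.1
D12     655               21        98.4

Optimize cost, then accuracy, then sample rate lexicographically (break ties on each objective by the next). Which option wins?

D12

First minimize cost: best is 21, kept {D1, D2, D12}.
Then maximize accuracy: best is 98.4, kept {D12}.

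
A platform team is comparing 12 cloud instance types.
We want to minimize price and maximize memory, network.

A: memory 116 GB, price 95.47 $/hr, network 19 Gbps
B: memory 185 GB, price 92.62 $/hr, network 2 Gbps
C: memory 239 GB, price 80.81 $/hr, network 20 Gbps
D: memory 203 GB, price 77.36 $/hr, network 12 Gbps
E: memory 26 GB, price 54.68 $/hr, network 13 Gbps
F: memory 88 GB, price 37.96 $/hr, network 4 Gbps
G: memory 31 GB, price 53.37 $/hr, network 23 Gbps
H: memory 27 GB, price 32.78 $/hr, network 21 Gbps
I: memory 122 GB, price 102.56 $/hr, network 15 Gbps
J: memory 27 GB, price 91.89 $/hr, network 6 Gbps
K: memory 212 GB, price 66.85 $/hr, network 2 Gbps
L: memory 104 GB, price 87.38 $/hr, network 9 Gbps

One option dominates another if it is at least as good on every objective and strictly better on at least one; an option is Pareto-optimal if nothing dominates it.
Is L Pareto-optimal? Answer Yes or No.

No

C vs L: memory 239≥104, price 80.81≤87.38, network 20≥9 — C is at least as good on every objective and strictly better on at least one, so C dominates L.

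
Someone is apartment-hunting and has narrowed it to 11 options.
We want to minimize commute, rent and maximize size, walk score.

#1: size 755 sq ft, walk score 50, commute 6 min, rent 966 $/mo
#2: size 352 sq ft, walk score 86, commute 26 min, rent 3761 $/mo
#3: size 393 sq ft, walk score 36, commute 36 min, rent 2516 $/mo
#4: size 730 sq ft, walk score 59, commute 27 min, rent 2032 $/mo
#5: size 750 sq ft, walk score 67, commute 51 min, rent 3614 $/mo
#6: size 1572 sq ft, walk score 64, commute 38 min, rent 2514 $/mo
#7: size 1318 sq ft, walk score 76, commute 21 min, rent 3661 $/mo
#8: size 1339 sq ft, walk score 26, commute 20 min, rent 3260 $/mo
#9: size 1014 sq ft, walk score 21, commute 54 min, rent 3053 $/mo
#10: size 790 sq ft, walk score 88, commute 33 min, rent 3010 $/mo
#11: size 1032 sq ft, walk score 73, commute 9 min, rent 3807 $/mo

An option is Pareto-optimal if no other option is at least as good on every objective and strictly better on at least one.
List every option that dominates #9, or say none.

#6: size 1572≥1014, walk score 64≥21, commute 38≤54, rent 2514≤3053 — dominates #9.
Others (#1, #2, #3, #4, #5, #7, #8, #10, #11) are each worse than #9 on at least one objective.

#6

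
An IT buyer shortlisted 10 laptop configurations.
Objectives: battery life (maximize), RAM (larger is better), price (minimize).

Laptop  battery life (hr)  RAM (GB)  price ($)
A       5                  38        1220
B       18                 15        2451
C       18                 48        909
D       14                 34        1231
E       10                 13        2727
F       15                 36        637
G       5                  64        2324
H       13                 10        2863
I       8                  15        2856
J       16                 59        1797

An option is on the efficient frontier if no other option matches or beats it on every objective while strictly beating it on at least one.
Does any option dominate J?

A: worse on battery life (5 vs 16).
B: worse on RAM (15 vs 59).
C: worse on RAM (48 vs 59).
D: worse on battery life (14 vs 16).
E: worse on battery life (10 vs 16).
F: worse on battery life (15 vs 16).
G: worse on battery life (5 vs 16).
H: worse on battery life (13 vs 16).
I: worse on battery life (8 vs 16).
No option is at least as good as J on every objective and strictly better on one.

No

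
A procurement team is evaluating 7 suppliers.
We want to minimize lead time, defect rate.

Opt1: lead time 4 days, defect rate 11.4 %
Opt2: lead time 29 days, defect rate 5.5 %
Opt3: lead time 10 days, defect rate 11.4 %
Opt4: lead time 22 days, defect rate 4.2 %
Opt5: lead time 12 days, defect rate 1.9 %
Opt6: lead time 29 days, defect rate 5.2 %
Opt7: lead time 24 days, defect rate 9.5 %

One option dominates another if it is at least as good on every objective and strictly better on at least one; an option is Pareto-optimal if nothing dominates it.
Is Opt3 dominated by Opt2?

No

Opt2 vs Opt3: Opt2 is worse on lead time (29 vs 10), so it does not dominate Opt3.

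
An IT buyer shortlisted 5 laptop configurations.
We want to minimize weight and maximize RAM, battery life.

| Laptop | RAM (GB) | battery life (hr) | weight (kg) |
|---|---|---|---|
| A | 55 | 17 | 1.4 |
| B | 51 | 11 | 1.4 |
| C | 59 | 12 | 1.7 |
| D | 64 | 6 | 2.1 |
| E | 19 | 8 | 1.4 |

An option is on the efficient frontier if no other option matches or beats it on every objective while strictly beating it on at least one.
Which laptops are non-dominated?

A: not dominated (best battery life).
B: dominated by A (RAM 55≥51, battery life 17≥11, weight 1.4≤1.4).
C: not dominated.
D: not dominated (best RAM).
E: dominated by A (RAM 55≥19, battery life 17≥8, weight 1.4≤1.4).

A, C, D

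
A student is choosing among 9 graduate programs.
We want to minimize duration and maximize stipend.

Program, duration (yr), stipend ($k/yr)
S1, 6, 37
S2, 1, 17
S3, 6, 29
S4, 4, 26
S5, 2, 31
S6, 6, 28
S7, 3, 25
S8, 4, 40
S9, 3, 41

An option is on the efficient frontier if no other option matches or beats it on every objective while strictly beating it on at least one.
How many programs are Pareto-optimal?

3

S1: dominated by S8 (duration 4≤6, stipend 40≥37).
S2: not dominated (best duration).
S3: dominated by S1 (duration 6≤6, stipend 37≥29).
S4: dominated by S5 (duration 2≤4, stipend 31≥26).
S5: not dominated.
S6: dominated by S1 (duration 6≤6, stipend 37≥28).
S7: dominated by S5 (duration 2≤3, stipend 31≥25).
S8: dominated by S9 (duration 3≤4, stipend 41≥40).
S9: not dominated (best stipend).
Pareto-optimal: S2, S5, S9 → 3.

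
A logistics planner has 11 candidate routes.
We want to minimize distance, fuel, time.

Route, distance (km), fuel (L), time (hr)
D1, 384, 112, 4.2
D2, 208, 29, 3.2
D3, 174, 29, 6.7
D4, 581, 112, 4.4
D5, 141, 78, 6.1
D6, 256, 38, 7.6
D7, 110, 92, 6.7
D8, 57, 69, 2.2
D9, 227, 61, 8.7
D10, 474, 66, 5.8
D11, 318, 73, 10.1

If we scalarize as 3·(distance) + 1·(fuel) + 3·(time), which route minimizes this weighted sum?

D8

D1: 3·384 + 1·112 + 3·4.2 = 1276.6
D2: 3·208 + 1·29 + 3·3.2 = 662.6
D3: 3·174 + 1·29 + 3·6.7 = 571.1
D4: 3·581 + 1·112 + 3·4.4 = 1868.2
D5: 3·141 + 1·78 + 3·6.1 = 519.3
D6: 3·256 + 1·38 + 3·7.6 = 828.8
D7: 3·110 + 1·92 + 3·6.7 = 442.1
D8: 3·57 + 1·69 + 3·2.2 = 246.6
D9: 3·227 + 1·61 + 3·8.7 = 768.1
D10: 3·474 + 1·66 + 3·5.8 = 1505.4
D11: 3·318 + 1·73 + 3·10.1 = 1057.3
Lowest: D8 at 246.6.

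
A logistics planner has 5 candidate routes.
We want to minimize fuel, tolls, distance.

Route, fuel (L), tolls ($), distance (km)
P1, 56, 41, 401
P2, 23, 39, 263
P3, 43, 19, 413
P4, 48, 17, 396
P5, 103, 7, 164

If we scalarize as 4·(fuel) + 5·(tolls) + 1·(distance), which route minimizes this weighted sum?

P2

P1: 4·56 + 5·41 + 1·401 = 830
P2: 4·23 + 5·39 + 1·263 = 550
P3: 4·43 + 5·19 + 1·413 = 680
P4: 4·48 + 5·17 + 1·396 = 673
P5: 4·103 + 5·7 + 1·164 = 611
Lowest: P2 at 550.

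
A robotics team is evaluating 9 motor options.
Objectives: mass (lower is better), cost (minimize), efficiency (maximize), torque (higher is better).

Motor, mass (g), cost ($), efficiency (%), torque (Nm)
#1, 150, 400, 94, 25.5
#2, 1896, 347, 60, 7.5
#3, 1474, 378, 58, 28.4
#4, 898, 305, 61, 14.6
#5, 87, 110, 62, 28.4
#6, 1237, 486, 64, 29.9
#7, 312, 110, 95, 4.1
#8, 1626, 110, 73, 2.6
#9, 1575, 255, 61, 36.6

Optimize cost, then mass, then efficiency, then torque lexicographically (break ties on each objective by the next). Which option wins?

#5

First minimize cost: best is 110, kept {#5, #7, #8}.
Then minimize mass: best is 87, kept {#5}.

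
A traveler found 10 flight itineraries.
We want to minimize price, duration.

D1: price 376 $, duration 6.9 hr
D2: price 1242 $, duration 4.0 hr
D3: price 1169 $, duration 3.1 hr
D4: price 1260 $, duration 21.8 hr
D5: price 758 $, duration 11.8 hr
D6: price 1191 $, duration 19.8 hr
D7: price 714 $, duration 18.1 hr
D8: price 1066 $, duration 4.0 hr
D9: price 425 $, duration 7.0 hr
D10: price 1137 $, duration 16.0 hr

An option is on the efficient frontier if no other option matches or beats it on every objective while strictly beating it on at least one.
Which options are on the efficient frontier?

D1, D3, D8

D1: not dominated (best price).
D2: dominated by D3 (price 1169≤1242, duration 3.1≤4.0).
D3: not dominated (best duration).
D4: dominated by D1 (price 376≤1260, duration 6.9≤21.8).
D5: dominated by D1 (price 376≤758, duration 6.9≤11.8).
D6: dominated by D1 (price 376≤1191, duration 6.9≤19.8).
D7: dominated by D1 (price 376≤714, duration 6.9≤18.1).
D8: not dominated.
D9: dominated by D1 (price 376≤425, duration 6.9≤7.0).
D10: dominated by D1 (price 376≤1137, duration 6.9≤16.0).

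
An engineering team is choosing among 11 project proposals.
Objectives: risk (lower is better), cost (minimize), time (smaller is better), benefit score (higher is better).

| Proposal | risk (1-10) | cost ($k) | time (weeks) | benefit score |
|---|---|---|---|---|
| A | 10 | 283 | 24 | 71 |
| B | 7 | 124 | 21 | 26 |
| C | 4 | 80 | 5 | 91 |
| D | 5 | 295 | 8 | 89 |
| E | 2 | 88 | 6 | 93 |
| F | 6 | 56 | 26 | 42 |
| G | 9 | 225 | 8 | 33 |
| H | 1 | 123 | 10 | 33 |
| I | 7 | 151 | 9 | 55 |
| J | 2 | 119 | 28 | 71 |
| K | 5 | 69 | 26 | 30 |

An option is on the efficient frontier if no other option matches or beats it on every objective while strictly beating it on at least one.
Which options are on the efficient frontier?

C, E, F, H, K

A: dominated by C (risk 4≤10, cost 80≤283, time 5≤24, benefit score 91≥71).
B: dominated by C (risk 4≤7, cost 80≤124, time 5≤21, benefit score 91≥26).
C: not dominated (best time).
D: dominated by C (risk 4≤5, cost 80≤295, time 5≤8, benefit score 91≥89).
E: not dominated (best benefit score).
F: not dominated (best cost).
G: dominated by C (risk 4≤9, cost 80≤225, time 5≤8, benefit score 91≥33).
H: not dominated (best risk).
I: dominated by C (risk 4≤7, cost 80≤151, time 5≤9, benefit score 91≥55).
J: dominated by E (risk 2≤2, cost 88≤119, time 6≤28, benefit score 93≥71).
K: not dominated.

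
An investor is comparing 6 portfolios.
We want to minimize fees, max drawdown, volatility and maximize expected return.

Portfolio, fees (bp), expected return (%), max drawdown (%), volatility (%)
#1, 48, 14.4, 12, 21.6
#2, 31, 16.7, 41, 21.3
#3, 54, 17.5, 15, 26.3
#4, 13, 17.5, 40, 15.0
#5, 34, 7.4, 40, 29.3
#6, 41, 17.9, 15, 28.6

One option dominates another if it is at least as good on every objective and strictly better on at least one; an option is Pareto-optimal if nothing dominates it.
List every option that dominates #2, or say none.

#4

#4: fees 13≤31, expected return 17.5≥16.7, max drawdown 40≤41, volatility 15.0≤21.3 — dominates #2.
Others (#1, #3, #5, #6) are each worse than #2 on at least one objective.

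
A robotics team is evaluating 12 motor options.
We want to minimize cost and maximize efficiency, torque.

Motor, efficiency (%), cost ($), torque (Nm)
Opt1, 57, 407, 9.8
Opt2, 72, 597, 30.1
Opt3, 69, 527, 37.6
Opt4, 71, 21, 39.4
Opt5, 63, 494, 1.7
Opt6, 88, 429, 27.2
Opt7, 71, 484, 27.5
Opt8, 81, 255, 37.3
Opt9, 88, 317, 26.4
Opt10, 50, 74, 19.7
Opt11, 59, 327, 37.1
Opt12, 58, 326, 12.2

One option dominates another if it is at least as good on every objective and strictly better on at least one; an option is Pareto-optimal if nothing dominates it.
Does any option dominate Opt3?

Yes

Opt4 vs Opt3: efficiency 71≥69, cost 21≤527, torque 39.4≥37.6 — Opt4 is at least as good on every objective and strictly better on at least one, so Opt4 dominates Opt3.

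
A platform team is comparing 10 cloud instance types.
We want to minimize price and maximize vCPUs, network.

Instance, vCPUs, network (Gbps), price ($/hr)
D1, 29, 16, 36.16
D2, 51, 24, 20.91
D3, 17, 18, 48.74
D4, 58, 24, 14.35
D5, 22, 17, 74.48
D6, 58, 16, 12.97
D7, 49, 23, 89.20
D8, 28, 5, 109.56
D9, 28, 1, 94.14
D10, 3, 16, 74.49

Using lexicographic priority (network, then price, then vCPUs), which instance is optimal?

First maximize network: best is 24, kept {D2, D4}.
Then minimize price: best is 14.35, kept {D4}.

D4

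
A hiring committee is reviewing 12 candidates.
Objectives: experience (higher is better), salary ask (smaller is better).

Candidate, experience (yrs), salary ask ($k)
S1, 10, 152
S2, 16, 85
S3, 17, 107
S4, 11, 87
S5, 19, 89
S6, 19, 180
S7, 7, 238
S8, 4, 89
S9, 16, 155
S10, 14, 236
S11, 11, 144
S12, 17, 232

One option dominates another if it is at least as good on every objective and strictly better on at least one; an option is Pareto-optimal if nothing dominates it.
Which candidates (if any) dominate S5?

S1: worse on experience (10 vs 19).
S2: worse on experience (16 vs 19).
S3: worse on experience (17 vs 19).
S4: worse on experience (11 vs 19).
S6: worse on salary ask (180 vs 89).
S7: worse on experience (7 vs 19).
S8: worse on experience (4 vs 19).
S9: worse on experience (16 vs 19).
S10: worse on experience (14 vs 19).
S11: worse on experience (11 vs 19).
S12: worse on experience (17 vs 19).
No option dominates S5.

none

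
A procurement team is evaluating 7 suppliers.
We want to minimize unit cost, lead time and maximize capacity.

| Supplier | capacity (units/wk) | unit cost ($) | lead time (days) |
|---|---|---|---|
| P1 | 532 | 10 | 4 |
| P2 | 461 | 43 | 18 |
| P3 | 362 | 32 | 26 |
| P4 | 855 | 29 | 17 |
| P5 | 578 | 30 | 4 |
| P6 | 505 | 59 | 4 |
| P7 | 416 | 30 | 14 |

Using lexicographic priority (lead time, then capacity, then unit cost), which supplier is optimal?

First minimize lead time: best is 4, kept {P1, P5, P6}.
Then maximize capacity: best is 578, kept {P5}.

P5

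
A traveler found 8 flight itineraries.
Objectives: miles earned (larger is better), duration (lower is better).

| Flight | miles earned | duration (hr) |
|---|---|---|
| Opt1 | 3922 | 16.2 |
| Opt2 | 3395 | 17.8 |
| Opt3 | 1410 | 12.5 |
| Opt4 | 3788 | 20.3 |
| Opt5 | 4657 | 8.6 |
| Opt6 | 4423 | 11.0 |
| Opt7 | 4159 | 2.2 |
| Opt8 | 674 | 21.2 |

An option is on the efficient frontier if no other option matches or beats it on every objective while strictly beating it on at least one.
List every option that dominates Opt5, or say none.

Opt1: worse on miles earned (3922 vs 4657).
Opt2: worse on miles earned (3395 vs 4657).
Opt3: worse on miles earned (1410 vs 4657).
Opt4: worse on miles earned (3788 vs 4657).
Opt6: worse on miles earned (4423 vs 4657).
Opt7: worse on miles earned (4159 vs 4657).
Opt8: worse on miles earned (674 vs 4657).
No option dominates Opt5.

none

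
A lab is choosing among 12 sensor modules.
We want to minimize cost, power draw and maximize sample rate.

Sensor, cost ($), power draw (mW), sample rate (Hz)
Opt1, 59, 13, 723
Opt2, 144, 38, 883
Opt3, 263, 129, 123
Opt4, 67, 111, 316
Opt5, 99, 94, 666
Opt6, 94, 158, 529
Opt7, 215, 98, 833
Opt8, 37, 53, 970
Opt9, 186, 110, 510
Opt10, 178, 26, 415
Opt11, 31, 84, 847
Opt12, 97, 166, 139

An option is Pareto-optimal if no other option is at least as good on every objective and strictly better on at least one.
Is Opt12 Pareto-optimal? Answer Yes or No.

No

Opt1 vs Opt12: cost 59≤97, power draw 13≤166, sample rate 723≥139 — Opt1 is at least as good on every objective and strictly better on at least one, so Opt1 dominates Opt12.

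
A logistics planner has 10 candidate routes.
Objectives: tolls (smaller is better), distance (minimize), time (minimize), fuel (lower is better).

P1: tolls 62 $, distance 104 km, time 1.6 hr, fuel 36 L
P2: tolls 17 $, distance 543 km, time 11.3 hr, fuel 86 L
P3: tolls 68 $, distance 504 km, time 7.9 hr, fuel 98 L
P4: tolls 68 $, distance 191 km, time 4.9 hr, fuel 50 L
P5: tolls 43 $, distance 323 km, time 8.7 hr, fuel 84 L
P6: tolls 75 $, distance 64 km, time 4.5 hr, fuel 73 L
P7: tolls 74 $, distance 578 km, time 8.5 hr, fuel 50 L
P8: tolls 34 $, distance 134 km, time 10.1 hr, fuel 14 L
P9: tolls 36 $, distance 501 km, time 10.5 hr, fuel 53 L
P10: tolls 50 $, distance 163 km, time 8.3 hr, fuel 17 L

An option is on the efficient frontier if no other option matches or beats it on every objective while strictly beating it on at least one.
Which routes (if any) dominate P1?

P2: worse on distance (543 vs 104).
P3: worse on tolls (68 vs 62).
P4: worse on tolls (68 vs 62).
P5: worse on distance (323 vs 104).
P6: worse on tolls (75 vs 62).
P7: worse on tolls (74 vs 62).
P8: worse on distance (134 vs 104).
P9: worse on distance (501 vs 104).
P10: worse on distance (163 vs 104).
No option dominates P1.

none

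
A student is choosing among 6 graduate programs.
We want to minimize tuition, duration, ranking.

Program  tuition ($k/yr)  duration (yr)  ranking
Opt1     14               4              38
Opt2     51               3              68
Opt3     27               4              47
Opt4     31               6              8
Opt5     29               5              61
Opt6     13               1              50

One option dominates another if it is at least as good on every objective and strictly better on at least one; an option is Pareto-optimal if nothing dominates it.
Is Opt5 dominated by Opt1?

Yes

Opt1 vs Opt5: tuition 14≤29, duration 4≤5, ranking 38≤61 — Opt1 is at least as good on every objective with at least one strict improvement.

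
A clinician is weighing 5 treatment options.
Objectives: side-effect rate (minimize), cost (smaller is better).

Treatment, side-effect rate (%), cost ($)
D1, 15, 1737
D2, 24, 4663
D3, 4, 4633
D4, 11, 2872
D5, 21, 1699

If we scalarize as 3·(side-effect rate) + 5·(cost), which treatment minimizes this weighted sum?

D1: 3·15 + 5·1737 = 8730
D2: 3·24 + 5·4663 = 23387
D3: 3·4 + 5·4633 = 23177
D4: 3·11 + 5·2872 = 14393
D5: 3·21 + 5·1699 = 8558
Lowest: D5 at 8558.

D5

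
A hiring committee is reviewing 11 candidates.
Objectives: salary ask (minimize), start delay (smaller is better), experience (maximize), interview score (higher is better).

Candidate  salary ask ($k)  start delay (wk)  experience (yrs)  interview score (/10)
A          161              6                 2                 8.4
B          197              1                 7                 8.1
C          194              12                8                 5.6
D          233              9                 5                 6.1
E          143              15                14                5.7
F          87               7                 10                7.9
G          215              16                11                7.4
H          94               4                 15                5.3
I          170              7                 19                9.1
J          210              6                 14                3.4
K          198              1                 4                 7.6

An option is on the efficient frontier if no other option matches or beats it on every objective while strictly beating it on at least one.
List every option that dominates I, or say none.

none

A: worse on experience (2 vs 19).
B: worse on salary ask (197 vs 170).
C: worse on salary ask (194 vs 170).
D: worse on salary ask (233 vs 170).
E: worse on start delay (15 vs 7).
F: worse on experience (10 vs 19).
G: worse on salary ask (215 vs 170).
H: worse on experience (15 vs 19).
J: worse on salary ask (210 vs 170).
K: worse on salary ask (198 vs 170).
No option dominates I.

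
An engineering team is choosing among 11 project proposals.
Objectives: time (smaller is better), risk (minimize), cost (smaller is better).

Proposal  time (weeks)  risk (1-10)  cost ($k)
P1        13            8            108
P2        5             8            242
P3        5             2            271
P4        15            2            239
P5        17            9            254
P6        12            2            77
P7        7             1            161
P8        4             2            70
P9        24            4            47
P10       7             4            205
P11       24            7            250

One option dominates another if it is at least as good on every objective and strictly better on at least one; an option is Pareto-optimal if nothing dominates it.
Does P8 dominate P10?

P8 vs P10: time 4≤7, risk 2≤4, cost 70≤205 — P8 is at least as good on every objective with at least one strict improvement.

Yes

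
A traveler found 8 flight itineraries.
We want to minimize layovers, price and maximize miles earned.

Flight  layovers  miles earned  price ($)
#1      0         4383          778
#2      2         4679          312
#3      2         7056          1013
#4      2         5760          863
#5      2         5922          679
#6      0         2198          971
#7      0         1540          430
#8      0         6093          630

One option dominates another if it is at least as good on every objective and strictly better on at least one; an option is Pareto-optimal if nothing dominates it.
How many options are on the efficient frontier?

#1: dominated by #8 (layovers 0≤0, miles earned 6093≥4383, price 630≤778).
#2: not dominated (best price).
#3: not dominated (best miles earned).
#4: dominated by #5 (layovers 2≤2, miles earned 5922≥5760, price 679≤863).
#5: dominated by #8 (layovers 0≤2, miles earned 6093≥5922, price 630≤679).
#6: dominated by #1 (layovers 0≤0, miles earned 4383≥2198, price 778≤971).
#7: not dominated.
#8: not dominated.
Pareto-optimal: #2, #3, #7, #8 → 4.

4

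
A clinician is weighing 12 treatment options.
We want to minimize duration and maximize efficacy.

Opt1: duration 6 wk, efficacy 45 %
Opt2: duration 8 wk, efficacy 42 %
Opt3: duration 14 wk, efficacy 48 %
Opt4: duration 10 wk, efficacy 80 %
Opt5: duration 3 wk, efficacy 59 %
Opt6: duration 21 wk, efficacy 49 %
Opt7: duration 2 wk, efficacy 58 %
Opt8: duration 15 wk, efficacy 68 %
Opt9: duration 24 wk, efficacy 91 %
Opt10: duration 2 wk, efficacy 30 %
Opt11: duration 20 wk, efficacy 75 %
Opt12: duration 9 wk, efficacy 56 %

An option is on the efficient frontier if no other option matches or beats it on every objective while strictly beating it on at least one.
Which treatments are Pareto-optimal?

Opt4, Opt5, Opt7, Opt9

Opt1: dominated by Opt5 (duration 3≤6, efficacy 59≥45).
Opt2: dominated by Opt1 (duration 6≤8, efficacy 45≥42).
Opt3: dominated by Opt4 (duration 10≤14, efficacy 80≥48).
Opt4: not dominated.
Opt5: not dominated.
Opt6: dominated by Opt4 (duration 10≤21, efficacy 80≥49).
Opt7: not dominated.
Opt8: dominated by Opt4 (duration 10≤15, efficacy 80≥68).
Opt9: not dominated (best efficacy).
Opt10: dominated by Opt7 (duration 2≤2, efficacy 58≥30).
Opt11: dominated by Opt4 (duration 10≤20, efficacy 80≥75).
Opt12: dominated by Opt5 (duration 3≤9, efficacy 59≥56).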